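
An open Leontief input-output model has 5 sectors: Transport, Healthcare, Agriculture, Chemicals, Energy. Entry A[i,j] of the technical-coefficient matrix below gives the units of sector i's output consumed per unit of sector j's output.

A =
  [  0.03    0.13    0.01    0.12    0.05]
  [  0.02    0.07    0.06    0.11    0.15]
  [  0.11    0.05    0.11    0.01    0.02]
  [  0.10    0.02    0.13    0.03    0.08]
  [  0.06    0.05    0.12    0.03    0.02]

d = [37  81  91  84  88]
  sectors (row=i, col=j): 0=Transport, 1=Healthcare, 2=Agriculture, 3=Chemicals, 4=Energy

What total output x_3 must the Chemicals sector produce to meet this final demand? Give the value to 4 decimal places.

Form M = I − A:
  [  0.97   -0.13   -0.01   -0.12   -0.05]
  [ -0.02    0.93   -0.06   -0.11   -0.15]
  [ -0.11   -0.05    0.89   -0.01   -0.02]
  [ -0.10   -0.02   -0.13    0.97   -0.08]
  [ -0.06   -0.05   -0.12   -0.03    0.98]
Leontief inverse L = M⁻¹:
  [  1.0622    0.1598    0.0575    0.1530    0.0923]
  [  0.0623    1.1035    0.1206    0.1398    0.1860]
  [  0.1383    0.0841    1.1429    0.0399    0.0465]
  [  0.1367    0.0569    0.1744    1.0594    0.1057]
  [  0.0893    0.0781    0.1550    0.0538    1.0445]
Total output x = L · d:
  x_0 = 1.0622·37 + 0.1598·81 + 0.0575·91 + 0.1530·84 + 0.0923·88 = 78.4560
  x_1 = 0.0623·37 + 1.1035·81 + 0.1206·91 + 0.1398·84 + 0.1860·88 = 130.7729
  x_2 = 0.1383·37 + 0.0841·81 + 1.1429·91 + 0.0399·84 + 0.0465·88 = 123.3826
  x_3 = 0.1367·37 + 0.0569·81 + 0.1744·91 + 1.0594·84 + 0.1057·88 = 123.8293
  x_4 = 0.0893·37 + 0.0781·81 + 0.1550·91 + 0.0538·84 + 1.0445·88 = 120.1702

123.8293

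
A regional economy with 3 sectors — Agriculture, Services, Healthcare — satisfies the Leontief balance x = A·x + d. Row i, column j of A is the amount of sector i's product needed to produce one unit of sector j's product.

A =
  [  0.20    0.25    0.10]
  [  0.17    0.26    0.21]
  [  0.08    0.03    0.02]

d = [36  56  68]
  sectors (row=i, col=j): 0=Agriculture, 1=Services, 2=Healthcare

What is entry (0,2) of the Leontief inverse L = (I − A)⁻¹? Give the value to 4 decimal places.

Form M = I − A:
  [  0.80   -0.25   -0.10]
  [ -0.17    0.74   -0.21]
  [ -0.08   -0.03    0.98]
Leontief inverse L = M⁻¹:
  [  1.3750    0.4743    0.2419]
  [  0.3508    1.4842    0.3538]
  [  0.1230    0.0842    1.0510]
Total output x = L · d:
  x_0 = 1.3750·36 + 0.4743·56 + 0.2419·68 = 92.5147
  x_1 = 0.3508·36 + 1.4842·56 + 0.3538·68 = 119.8041
  x_2 = 0.1230·36 + 0.0842·56 + 1.0510·68 = 80.6075

L[0,2] = 0.2419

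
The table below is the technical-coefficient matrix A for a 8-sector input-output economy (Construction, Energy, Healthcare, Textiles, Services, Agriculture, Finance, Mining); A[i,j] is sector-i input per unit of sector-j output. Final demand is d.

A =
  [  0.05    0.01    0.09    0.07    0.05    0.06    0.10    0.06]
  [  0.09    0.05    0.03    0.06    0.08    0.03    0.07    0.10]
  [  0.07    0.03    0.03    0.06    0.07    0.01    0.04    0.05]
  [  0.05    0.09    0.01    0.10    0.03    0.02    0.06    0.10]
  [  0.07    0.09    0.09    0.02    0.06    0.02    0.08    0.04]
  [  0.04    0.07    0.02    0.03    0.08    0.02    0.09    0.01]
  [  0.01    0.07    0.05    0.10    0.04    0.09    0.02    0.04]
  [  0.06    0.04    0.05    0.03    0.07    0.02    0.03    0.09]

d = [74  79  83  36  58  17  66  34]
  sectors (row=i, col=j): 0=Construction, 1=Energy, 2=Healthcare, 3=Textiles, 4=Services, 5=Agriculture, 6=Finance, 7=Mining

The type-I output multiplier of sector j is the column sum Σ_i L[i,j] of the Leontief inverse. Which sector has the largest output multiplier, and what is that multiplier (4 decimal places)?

Mining (1.8862)

Form M = I − A:
  [  0.95   -0.01   -0.09   -0.07   -0.05   -0.06   -0.10   -0.06]
  [ -0.09    0.95   -0.03   -0.06   -0.08   -0.03   -0.07   -0.10]
  [ -0.07   -0.03    0.97   -0.06   -0.07   -0.01   -0.04   -0.05]
  [ -0.05   -0.09   -0.01    0.90   -0.03   -0.02   -0.06   -0.10]
  [ -0.07   -0.09   -0.09   -0.02    0.94   -0.02   -0.08   -0.04]
  [ -0.04   -0.07   -0.02   -0.03   -0.08    0.98   -0.09   -0.01]
  [ -0.01   -0.07   -0.05   -0.10   -0.04   -0.09    0.98   -0.04]
  [ -0.06   -0.04   -0.05   -0.03   -0.07   -0.02   -0.03    0.91]
Leontief inverse L = M⁻¹:
  [  1.0939    0.0589    0.1290    0.1230    0.0990    0.0905    0.1484    0.1111]
  [  0.1396    1.1003    0.0764    0.1135    0.1328    0.0627    0.1244    0.1588]
  [  0.1057    0.0663    1.0632    0.0989    0.1066    0.0327    0.0795    0.0921]
  [  0.0960    0.1372    0.0470    1.1515    0.0776    0.0488    0.1077    0.1592]
  [  0.1173    0.1344    0.1313    0.0706    1.1102    0.0505    0.1293    0.0925]
  [  0.0751    0.1089    0.0527    0.0701    0.1176    1.0456    0.1290    0.0498]
  [  0.0521    0.1152    0.0795    0.1440    0.0845    0.1119    1.0659    0.0881]
  [  0.0996    0.0769    0.0857    0.0682    0.1116    0.0427    0.0711    1.1346]
Total output x = L · d:
  x_0 = 1.0939·74 + 0.0589·79 + 0.1290·83 + 0.1230·36 + 0.0990·58 + 0.0905·17 + 0.1484·66 + 0.1111·34 = 121.5923
  x_1 = 0.1396·74 + 1.1003·79 + 0.0764·83 + 0.1135·36 + 0.1328·58 + 0.0627·17 + 0.1244·66 + 0.1588·34 = 130.0543
  x_2 = 0.1057·74 + 0.0663·79 + 1.0632·83 + 0.0989·36 + 0.1066·58 + 0.0327·17 + 0.0795·66 + 0.0921·34 = 119.9866
  x_3 = 0.0960·74 + 0.1372·79 + 0.0470·83 + 1.1515·36 + 0.0776·58 + 0.0488·17 + 0.1077·66 + 0.1592·34 = 81.1482
  x_4 = 0.1173·74 + 0.1344·79 + 0.1313·83 + 0.0706·36 + 1.1102·58 + 0.0505·17 + 0.1293·66 + 0.0925·34 = 109.6657
  x_5 = 0.0751·74 + 0.1089·79 + 0.0527·83 + 0.0701·36 + 0.1176·58 + 1.0456·17 + 0.1290·66 + 0.0498·34 = 55.8668
  x_6 = 0.0521·74 + 0.1152·79 + 0.0795·83 + 0.1440·36 + 0.0845·58 + 0.1119·17 + 1.0659·66 + 0.0881·34 = 104.8857
  x_7 = 0.0996·74 + 0.0769·79 + 0.0857·83 + 0.0682·36 + 0.1116·58 + 0.0427·17 + 0.0711·66 + 1.1346·34 = 73.4857
Output multipliers (column sums of L):
  Construction: 1.7793
  Energy: 1.7981
  Healthcare: 1.6648
  Textiles: 1.8398
  Services: 1.8400
  Agriculture: 1.4854
  Finance: 1.8554
  Mining: 1.8862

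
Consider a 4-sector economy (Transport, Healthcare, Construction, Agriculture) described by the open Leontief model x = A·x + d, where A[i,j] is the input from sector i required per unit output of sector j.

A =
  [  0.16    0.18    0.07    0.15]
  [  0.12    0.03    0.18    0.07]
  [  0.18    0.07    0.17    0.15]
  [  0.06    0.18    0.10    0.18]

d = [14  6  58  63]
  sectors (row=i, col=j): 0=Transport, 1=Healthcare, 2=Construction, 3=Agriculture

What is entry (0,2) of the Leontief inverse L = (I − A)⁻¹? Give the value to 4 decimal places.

L[0,2] = 0.2146

Form M = I − A:
  [  0.84   -0.18   -0.07   -0.15]
  [ -0.12    0.97   -0.18   -0.07]
  [ -0.18   -0.07    0.83   -0.15]
  [ -0.06   -0.18   -0.10    0.82]
Leontief inverse L = M⁻¹:
  [  1.3030    0.3138    0.2146    0.3044]
  [  0.2373    1.1316    0.2886    0.1928]
  [  0.3367    0.2173    1.3191    0.3214]
  [  0.1885    0.2979    0.2399    1.3233]
Total output x = L · d:
  x_0 = 1.3030·14 + 0.3138·6 + 0.2146·58 + 0.3044·63 = 51.7504
  x_1 = 0.2373·14 + 1.1316·6 + 0.2886·58 + 0.1928·63 = 38.9988
  x_2 = 0.3367·14 + 0.2173·6 + 1.3191·58 + 0.3214·63 = 102.7729
  x_3 = 0.1885·14 + 0.2979·6 + 0.2399·58 + 1.3233·63 = 101.7099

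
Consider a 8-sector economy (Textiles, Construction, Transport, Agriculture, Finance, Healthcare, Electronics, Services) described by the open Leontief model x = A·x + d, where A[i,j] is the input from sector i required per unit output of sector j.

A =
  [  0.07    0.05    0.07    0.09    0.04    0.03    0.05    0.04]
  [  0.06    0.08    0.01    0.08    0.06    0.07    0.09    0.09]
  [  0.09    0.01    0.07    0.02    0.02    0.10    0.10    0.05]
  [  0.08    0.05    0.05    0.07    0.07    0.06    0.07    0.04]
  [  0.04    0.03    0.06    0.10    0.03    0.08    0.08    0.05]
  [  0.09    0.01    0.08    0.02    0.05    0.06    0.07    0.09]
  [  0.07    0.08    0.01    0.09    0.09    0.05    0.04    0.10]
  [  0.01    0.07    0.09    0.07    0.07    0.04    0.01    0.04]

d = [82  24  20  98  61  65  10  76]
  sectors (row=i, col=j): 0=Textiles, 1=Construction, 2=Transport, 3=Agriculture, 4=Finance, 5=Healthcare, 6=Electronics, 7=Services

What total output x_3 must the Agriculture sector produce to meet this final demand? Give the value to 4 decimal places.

Form M = I − A:
  [  0.93   -0.05   -0.07   -0.09   -0.04   -0.03   -0.05   -0.04]
  [ -0.06    0.92   -0.01   -0.08   -0.06   -0.07   -0.09   -0.09]
  [ -0.09   -0.01    0.93   -0.02   -0.02   -0.10   -0.10   -0.05]
  [ -0.08   -0.05   -0.05    0.93   -0.07   -0.06   -0.07   -0.04]
  [ -0.04   -0.03   -0.06   -0.10    0.97   -0.08   -0.08   -0.05]
  [ -0.09   -0.01   -0.08   -0.02   -0.05    0.94   -0.07   -0.09]
  [ -0.07   -0.08   -0.01   -0.09   -0.09   -0.05    0.96   -0.10]
  [ -0.01   -0.07   -0.09   -0.07   -0.07   -0.04   -0.01    0.96]
Leontief inverse L = M⁻¹:
  [  1.1252    0.0899    0.1159    0.1469    0.0853    0.0809    0.1038    0.0903]
  [  0.1233    1.1330    0.0652    0.1528    0.1195    0.1298    0.1516    0.1553]
  [  0.1482    0.0495    1.1202    0.0759    0.0673    0.1508    0.1523    0.1058]
  [  0.1406    0.0942    0.1012    1.1345    0.1206    0.1160    0.1289    0.0978]
  [  0.0997    0.0718    0.1097    0.1584    1.0803    0.1340    0.1358    0.1062]
  [  0.1453    0.0504    0.1327    0.0782    0.0965    1.1121    0.1224    0.1430]
  [  0.1302    0.1305    0.0661    0.1619    0.1458    0.1090    1.1011    0.1604]
  [  0.0595    0.1038    0.1326    0.1190    0.1090    0.0901    0.0623    1.0864]
Total output x = L · d:
  x_0 = 1.1252·82 + 0.0899·24 + 0.1159·20 + 0.1469·98 + 0.0853·61 + 0.0809·65 + 0.1038·10 + 0.0903·76 = 129.4984
  x_1 = 0.1233·82 + 1.1330·24 + 0.0652·20 + 0.1528·98 + 0.1195·61 + 0.1298·65 + 0.1516·10 + 0.1553·76 = 82.6347
  x_2 = 0.1482·82 + 0.0495·24 + 1.1202·20 + 0.0759·98 + 0.0673·61 + 0.1508·65 + 0.1523·10 + 0.1058·76 = 66.6492
  x_3 = 0.1406·82 + 0.0942·24 + 0.1012·20 + 1.1345·98 + 0.1206·61 + 0.1160·65 + 0.1289·10 + 0.0978·76 = 150.6123
  x_4 = 0.0997·82 + 0.0718·24 + 0.1097·20 + 0.1584·98 + 1.0803·61 + 0.1340·65 + 0.1358·10 + 0.1062·76 = 111.6483
  x_5 = 0.1453·82 + 0.0504·24 + 0.1327·20 + 0.0782·98 + 0.0965·61 + 1.1121·65 + 0.1224·10 + 0.1430·76 = 113.7069
  x_6 = 0.1302·82 + 0.1305·24 + 0.0661·20 + 0.1619·98 + 0.1458·61 + 0.1090·65 + 1.1011·10 + 0.1604·76 = 70.1761
  x_7 = 0.0595·82 + 0.1038·24 + 0.1326·20 + 0.1190·98 + 0.1090·61 + 0.0901·65 + 0.0623·10 + 1.0864·76 = 117.3814

150.6123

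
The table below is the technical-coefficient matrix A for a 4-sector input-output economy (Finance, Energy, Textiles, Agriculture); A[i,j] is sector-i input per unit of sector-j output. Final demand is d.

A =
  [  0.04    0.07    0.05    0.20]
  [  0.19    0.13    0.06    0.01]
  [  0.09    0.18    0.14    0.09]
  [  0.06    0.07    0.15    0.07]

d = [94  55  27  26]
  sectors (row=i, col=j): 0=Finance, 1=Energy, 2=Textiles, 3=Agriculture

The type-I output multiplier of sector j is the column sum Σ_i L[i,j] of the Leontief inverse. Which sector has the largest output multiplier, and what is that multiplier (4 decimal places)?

Form M = I − A:
  [  0.96   -0.07   -0.05   -0.20]
  [ -0.19    0.87   -0.06   -0.01]
  [ -0.09   -0.18    0.86   -0.09]
  [ -0.06   -0.07   -0.15    0.93]
Leontief inverse L = M⁻¹:
  [  1.0942    0.1320    0.1161    0.2480]
  [  0.2527    1.1992    0.1120    0.0781]
  [  0.1798    0.2799    1.2206    0.1598]
  [  0.1186    0.1439    0.2128    1.1229]
Total output x = L · d:
  x_0 = 1.0942·94 + 0.1320·55 + 0.1161·27 + 0.2480·26 = 119.6931
  x_1 = 0.2527·94 + 1.1992·55 + 0.1120·27 + 0.0781·26 = 94.7658
  x_2 = 0.1798·94 + 0.2799·55 + 1.2206·27 + 0.1598·26 = 69.4080
  x_3 = 0.1186·94 + 0.1439·55 + 0.2128·27 + 1.1229·26 = 54.0069
Output multipliers (column sums of L):
  Finance: 1.6453
  Energy: 1.7550
  Textiles: 1.6615
  Agriculture: 1.6088

Energy (1.7550)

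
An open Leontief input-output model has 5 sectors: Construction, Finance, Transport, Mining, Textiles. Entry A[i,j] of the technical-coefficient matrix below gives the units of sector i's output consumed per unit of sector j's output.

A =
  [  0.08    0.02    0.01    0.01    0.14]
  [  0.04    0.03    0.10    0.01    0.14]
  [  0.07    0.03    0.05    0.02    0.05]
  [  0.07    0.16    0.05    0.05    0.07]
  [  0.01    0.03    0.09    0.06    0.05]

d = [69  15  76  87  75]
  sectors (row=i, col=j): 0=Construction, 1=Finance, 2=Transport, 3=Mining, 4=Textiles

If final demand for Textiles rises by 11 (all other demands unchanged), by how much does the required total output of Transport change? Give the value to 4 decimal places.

Form M = I − A:
  [  0.92   -0.02   -0.01   -0.01   -0.14]
  [ -0.04    0.97   -0.10   -0.01   -0.14]
  [ -0.07   -0.03    0.95   -0.02   -0.05]
  [ -0.07   -0.16   -0.05    0.95   -0.07]
  [ -0.01   -0.03   -0.09   -0.06    0.95]
Leontief inverse L = M⁻¹:
  [  1.0944    0.0326    0.0322    0.0232    0.1695]
  [  0.0590    1.0456    0.1282    0.0252    0.1714]
  [  0.0860    0.0419    1.0668    0.0287    0.0771]
  [  0.0971    0.1843    0.0883    1.0653    0.1246]
  [  0.0277    0.0490    0.1110    0.0710    1.0750]
Total output x = L · d:
  x_0 = 1.0944·69 + 0.0326·15 + 0.0322·76 + 0.0232·87 + 0.1695·75 = 93.1916
  x_1 = 0.0590·69 + 1.0456·15 + 0.1282·76 + 0.0252·87 + 0.1714·75 = 44.5416
  x_2 = 0.0860·69 + 0.0419·15 + 1.0668·76 + 0.0287·87 + 0.0771·75 = 95.9139
  x_3 = 0.0971·69 + 0.1843·15 + 0.0883·76 + 1.0653·87 + 0.1246·75 = 118.2083
  x_4 = 0.0277·69 + 0.0490·15 + 0.1110·76 + 0.0710·87 + 1.0750·75 = 97.8873
Δx_2 = L[2,4] · Δd_4 = 0.0771 · 11 = 0.8482

0.8482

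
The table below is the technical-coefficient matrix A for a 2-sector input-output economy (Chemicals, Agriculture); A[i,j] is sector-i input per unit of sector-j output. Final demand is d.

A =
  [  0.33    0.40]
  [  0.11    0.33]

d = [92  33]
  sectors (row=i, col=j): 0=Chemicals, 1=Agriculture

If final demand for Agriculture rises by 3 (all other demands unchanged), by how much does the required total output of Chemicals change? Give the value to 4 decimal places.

Form M = I − A:
  [  0.67   -0.40]
  [ -0.11    0.67]
Leontief inverse L = M⁻¹:
  [  1.6547    0.9879]
  [  0.2717    1.6547]
Total output x = L · d:
  x_0 = 1.6547·92 + 0.9879·33 = 184.8358
  x_1 = 0.2717·92 + 1.6547·33 = 79.5999
Δx_0 = L[0,1] · Δd_1 = 0.9879 · 3 = 2.9637

2.9637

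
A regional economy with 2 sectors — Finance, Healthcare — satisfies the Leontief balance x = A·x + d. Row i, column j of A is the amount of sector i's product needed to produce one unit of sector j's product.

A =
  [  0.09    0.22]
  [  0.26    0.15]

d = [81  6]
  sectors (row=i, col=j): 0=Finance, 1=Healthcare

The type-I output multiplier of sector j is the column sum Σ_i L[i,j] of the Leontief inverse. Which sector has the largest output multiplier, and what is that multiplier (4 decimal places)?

Form M = I − A:
  [  0.91   -0.22]
  [ -0.26    0.85]
Leontief inverse L = M⁻¹:
  [  1.1867    0.3071]
  [  0.3630    1.2704]
Total output x = L · d:
  x_0 = 1.1867·81 + 0.3071·6 = 97.9617
  x_1 = 0.3630·81 + 1.2704·6 = 37.0236
Output multipliers (column sums of L):
  Finance: 1.5496
  Healthcare: 1.5776

Healthcare (1.5776)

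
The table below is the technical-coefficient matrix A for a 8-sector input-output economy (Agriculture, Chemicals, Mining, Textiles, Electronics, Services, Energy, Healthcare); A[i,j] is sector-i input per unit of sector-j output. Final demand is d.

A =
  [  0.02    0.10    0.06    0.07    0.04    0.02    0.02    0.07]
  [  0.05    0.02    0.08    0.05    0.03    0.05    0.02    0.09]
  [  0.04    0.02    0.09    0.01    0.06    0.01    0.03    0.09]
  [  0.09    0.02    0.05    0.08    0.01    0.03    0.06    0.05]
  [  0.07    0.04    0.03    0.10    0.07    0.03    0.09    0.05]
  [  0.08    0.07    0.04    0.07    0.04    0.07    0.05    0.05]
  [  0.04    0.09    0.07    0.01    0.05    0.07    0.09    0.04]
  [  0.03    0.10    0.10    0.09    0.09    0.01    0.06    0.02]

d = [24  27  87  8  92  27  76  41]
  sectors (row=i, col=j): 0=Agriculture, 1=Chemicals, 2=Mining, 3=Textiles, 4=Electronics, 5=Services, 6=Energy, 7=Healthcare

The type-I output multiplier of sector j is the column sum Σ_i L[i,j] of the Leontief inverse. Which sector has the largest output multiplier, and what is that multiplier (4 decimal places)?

Form M = I − A:
  [  0.98   -0.10   -0.06   -0.07   -0.04   -0.02   -0.02   -0.07]
  [ -0.05    0.98   -0.08   -0.05   -0.03   -0.05   -0.02   -0.09]
  [ -0.04   -0.02    0.91   -0.01   -0.06   -0.01   -0.03   -0.09]
  [ -0.09   -0.02   -0.05    0.92   -0.01   -0.03   -0.06   -0.05]
  [ -0.07   -0.04   -0.03   -0.10    0.93   -0.03   -0.09   -0.05]
  [ -0.08   -0.07   -0.04   -0.07   -0.04    0.93   -0.05   -0.05]
  [ -0.04   -0.09   -0.07   -0.01   -0.05   -0.07    0.91   -0.04]
  [ -0.03   -0.10   -0.10   -0.09   -0.09   -0.01   -0.06    0.98]
Leontief inverse L = M⁻¹:
  [  1.0563    0.1346    0.1083    0.1116    0.0735    0.0424    0.0541    0.1116]
  [  0.0842    1.0593    0.1273    0.0910    0.0654    0.0706    0.0542    0.1288]
  [  0.0687    0.0554    1.1337    0.0459    0.0950    0.0272    0.0623    0.1252]
  [  0.1235    0.0605    0.0956    1.1189    0.0414    0.0524    0.0938    0.0889]
  [  0.1145    0.0885    0.0840    0.1506    1.1094    0.0601    0.1366    0.0969]
  [  0.1228    0.1169    0.0936    0.1194    0.0780    1.0995    0.0908    0.0980]
  [  0.0805    0.1357    0.1243    0.0533    0.0902    0.1011    1.1316    0.0883]
  [  0.0760    0.1410    0.1570    0.1384    0.1306    0.0390    0.1049    1.0732]
Total output x = L · d:
  x_0 = 1.0563·24 + 0.1346·27 + 0.1083·87 + 0.1116·8 + 0.0735·92 + 0.0424·27 + 0.0541·76 + 0.1116·41 = 55.8889
  x_1 = 0.0842·24 + 1.0593·27 + 0.1273·87 + 0.0910·8 + 0.0654·92 + 0.0706·27 + 0.0542·76 + 0.1288·41 = 59.7406
  x_2 = 0.0687·24 + 0.0554·27 + 1.1337·87 + 0.0459·8 + 0.0950·92 + 0.0272·27 + 0.0623·76 + 0.1252·41 = 121.4883
  x_3 = 0.1235·24 + 0.0605·27 + 0.0956·87 + 1.1189·8 + 0.0414·92 + 0.0524·27 + 0.0938·76 + 0.0889·41 = 37.8550
  x_4 = 0.1145·24 + 0.0885·27 + 0.0840·87 + 0.1506·8 + 1.1094·92 + 0.0601·27 + 0.1366·76 + 0.0969·41 = 131.6849
  x_5 = 0.1228·24 + 0.1169·27 + 0.0936·87 + 0.1194·8 + 0.0780·92 + 1.0995·27 + 0.0908·76 + 0.0980·41 = 62.9849
  x_6 = 0.0805·24 + 0.1357·27 + 0.1243·87 + 0.0533·8 + 0.0902·92 + 0.1011·27 + 1.1316·76 + 0.0883·41 = 117.4791
  x_7 = 0.0760·24 + 0.1410·27 + 0.1570·87 + 0.1384·8 + 0.1306·92 + 0.0390·27 + 0.1049·76 + 1.0732·41 = 85.4456
Output multipliers (column sums of L):
  Agriculture: 1.7264
  Chemicals: 1.7919
  Mining: 1.9238
  Textiles: 1.8291
  Electronics: 1.6834
  Services: 1.4923
  Energy: 1.7281
  Healthcare: 1.8108

Mining (1.9238)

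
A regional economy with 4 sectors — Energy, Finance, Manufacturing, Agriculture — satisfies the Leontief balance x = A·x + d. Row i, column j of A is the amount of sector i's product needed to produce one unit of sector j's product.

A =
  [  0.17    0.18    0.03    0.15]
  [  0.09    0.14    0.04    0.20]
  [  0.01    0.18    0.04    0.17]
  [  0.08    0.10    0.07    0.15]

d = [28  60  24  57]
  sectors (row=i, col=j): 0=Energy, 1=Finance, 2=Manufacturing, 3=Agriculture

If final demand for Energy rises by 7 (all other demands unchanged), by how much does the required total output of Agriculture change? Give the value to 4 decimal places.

1.0180

Form M = I − A:
  [  0.83   -0.18   -0.03   -0.15]
  [ -0.09    0.86   -0.04   -0.20]
  [ -0.01   -0.18    0.96   -0.17]
  [ -0.08   -0.10   -0.07    0.85]
Leontief inverse L = M⁻¹:
  [  1.2705    0.3184    0.0759    0.3143]
  [  0.1701    1.2554    0.0826    0.3419]
  [  0.0709    0.2742    1.0766    0.2923]
  [  0.1454    0.2002    0.1055    1.2704]
Total output x = L · d:
  x_0 = 1.2705·28 + 0.3184·60 + 0.0759·24 + 0.3143·57 = 74.4133
  x_1 = 0.1701·28 + 1.2554·60 + 0.0826·24 + 0.3419·57 = 101.5587
  x_2 = 0.0709·28 + 0.2742·60 + 1.0766·24 + 0.2923·57 = 60.9371
  x_3 = 0.1454·28 + 0.2002·60 + 0.1055·24 + 1.2704·57 = 91.0288
Δx_3 = L[3,0] · Δd_0 = 0.1454 · 7 = 1.0180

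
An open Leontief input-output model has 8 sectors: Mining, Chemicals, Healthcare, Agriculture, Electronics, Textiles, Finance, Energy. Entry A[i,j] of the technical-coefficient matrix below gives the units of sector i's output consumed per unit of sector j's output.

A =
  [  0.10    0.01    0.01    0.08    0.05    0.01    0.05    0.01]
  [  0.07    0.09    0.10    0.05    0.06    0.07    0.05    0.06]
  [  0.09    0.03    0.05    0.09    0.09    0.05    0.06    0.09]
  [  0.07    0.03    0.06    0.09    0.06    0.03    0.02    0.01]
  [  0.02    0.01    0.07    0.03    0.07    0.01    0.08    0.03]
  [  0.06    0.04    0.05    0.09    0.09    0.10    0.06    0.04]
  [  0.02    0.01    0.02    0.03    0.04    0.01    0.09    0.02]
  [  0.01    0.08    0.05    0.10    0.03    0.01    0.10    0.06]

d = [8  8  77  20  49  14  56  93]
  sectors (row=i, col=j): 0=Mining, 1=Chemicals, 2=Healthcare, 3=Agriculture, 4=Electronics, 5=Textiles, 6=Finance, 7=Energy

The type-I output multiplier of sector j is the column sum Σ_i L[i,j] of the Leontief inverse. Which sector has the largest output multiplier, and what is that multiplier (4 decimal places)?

Form M = I − A:
  [  0.90   -0.01   -0.01   -0.08   -0.05   -0.01   -0.05   -0.01]
  [ -0.07    0.91   -0.10   -0.05   -0.06   -0.07   -0.05   -0.06]
  [ -0.09   -0.03    0.95   -0.09   -0.09   -0.05   -0.06   -0.09]
  [ -0.07   -0.03   -0.06    0.91   -0.06   -0.03   -0.02   -0.01]
  [ -0.02   -0.01   -0.07   -0.03    0.93   -0.01   -0.08   -0.03]
  [ -0.06   -0.04   -0.05   -0.09   -0.09    0.90   -0.06   -0.04]
  [ -0.02   -0.01   -0.02   -0.03   -0.04   -0.01    0.91   -0.02]
  [ -0.01   -0.08   -0.05   -0.10   -0.03   -0.01   -0.10    0.94]
Leontief inverse L = M⁻¹:
  [  1.1300    0.0219    0.0312    0.1135    0.0787    0.0218    0.0787    0.0227]
  [  0.1246    1.1248    0.1489    0.1163    0.1192    0.1047    0.1093    0.0992]
  [  0.1381    0.0595    1.0935    0.1531    0.1433    0.0763    0.1173    0.1219]
  [  0.1080    0.0482    0.0905    1.1335    0.0990    0.0498    0.0549    0.0314]
  [  0.0454    0.0245    0.0945    0.0627    1.1014    0.0238    0.1154    0.0504]
  [  0.1085    0.0682    0.0943    0.1510    0.1458    1.1316    0.1145    0.0714]
  [  0.0370    0.0199    0.0365    0.0522    0.0611    0.0192    1.1158    0.0322]
  [  0.0480    0.1079    0.0887    0.1490    0.0723    0.0333    0.1458    1.0881]
Total output x = L · d:
  x_0 = 1.1300·8 + 0.0219·8 + 0.0312·77 + 0.1135·20 + 0.0787·49 + 0.0218·14 + 0.0787·56 + 0.0227·93 = 24.5647
  x_1 = 0.1246·8 + 1.1248·8 + 0.1489·77 + 0.1163·20 + 0.1192·49 + 0.1047·14 + 0.1093·56 + 0.0992·93 = 46.4365
  x_2 = 0.1381·8 + 0.0595·8 + 1.0935·77 + 0.1531·20 + 0.1433·49 + 0.0763·14 + 0.1173·56 + 0.1219·93 = 114.8416
  x_3 = 0.1080·8 + 0.0482·8 + 0.0905·77 + 1.1335·20 + 0.0990·49 + 0.0498·14 + 0.0549·56 + 0.0314·93 = 42.4316
  x_4 = 0.0454·8 + 0.0245·8 + 0.0945·77 + 0.0627·20 + 1.1014·49 + 0.0238·14 + 0.1154·56 + 0.0504·93 = 74.5393
  x_5 = 0.1085·8 + 0.0682·8 + 0.0943·77 + 0.1510·20 + 0.1458·49 + 1.1316·14 + 0.1145·56 + 0.0714·93 = 47.7343
  x_6 = 0.0370·8 + 0.0199·8 + 0.0365·77 + 0.0522·20 + 0.0611·49 + 0.0192·14 + 1.1158·56 + 0.0322·93 = 73.0472
  x_7 = 0.0480·8 + 0.1079·8 + 0.0887·77 + 0.1490·20 + 0.0723·49 + 0.0333·14 + 0.1458·56 + 1.0881·93 = 124.4298
Output multipliers (column sums of L):
  Mining: 1.7397
  Chemicals: 1.4749
  Healthcare: 1.6780
  Agriculture: 1.9311
  Electronics: 1.8209
  Textiles: 1.4604
  Finance: 1.8517
  Energy: 1.5173

Agriculture (1.9311)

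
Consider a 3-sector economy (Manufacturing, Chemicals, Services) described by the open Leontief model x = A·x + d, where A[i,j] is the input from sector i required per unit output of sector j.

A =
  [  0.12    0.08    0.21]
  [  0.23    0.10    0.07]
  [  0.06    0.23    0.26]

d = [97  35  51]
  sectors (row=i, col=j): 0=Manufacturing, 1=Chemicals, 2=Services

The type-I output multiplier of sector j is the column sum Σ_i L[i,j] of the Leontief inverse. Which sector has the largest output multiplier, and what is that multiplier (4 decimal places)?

Form M = I − A:
  [  0.88   -0.08   -0.21]
  [ -0.23    0.90   -0.07]
  [ -0.06   -0.23    0.74]
Leontief inverse L = M⁻¹:
  [  1.2136    0.2007    0.3634]
  [  0.3257    1.1925    0.2052]
  [  0.1996    0.3869    1.4446]
Total output x = L · d:
  x_0 = 1.2136·97 + 0.2007·35 + 0.3634·51 = 143.2788
  x_1 = 0.3257·97 + 1.1925·35 + 0.2052·51 = 83.7942
  x_2 = 0.1996·97 + 0.3869·35 + 1.4446·51 = 106.5803
Output multipliers (column sums of L):
  Manufacturing: 1.7389
  Chemicals: 1.7802
  Services: 2.0132

Services (2.0132)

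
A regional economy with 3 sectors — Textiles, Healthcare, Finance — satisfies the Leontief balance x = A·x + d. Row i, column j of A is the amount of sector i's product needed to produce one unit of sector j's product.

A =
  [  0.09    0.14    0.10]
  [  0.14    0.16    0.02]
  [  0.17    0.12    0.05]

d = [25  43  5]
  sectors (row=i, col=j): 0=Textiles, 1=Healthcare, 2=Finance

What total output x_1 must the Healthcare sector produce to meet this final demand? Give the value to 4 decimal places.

Form M = I − A:
  [  0.91   -0.14   -0.10]
  [ -0.14    0.84   -0.02]
  [ -0.17   -0.12    0.95]
Leontief inverse L = M⁻¹:
  [  1.1548    0.2105    0.1260]
  [  0.1980    1.2302    0.0467]
  [  0.2317    0.1931    1.0811]
Total output x = L · d:
  x_0 = 1.1548·25 + 0.2105·43 + 0.1260·5 = 38.5505
  x_1 = 0.1980·25 + 1.2302·43 + 0.0467·5 = 58.0798
  x_2 = 0.2317·25 + 0.1931·43 + 1.0811·5 = 19.4981

58.0798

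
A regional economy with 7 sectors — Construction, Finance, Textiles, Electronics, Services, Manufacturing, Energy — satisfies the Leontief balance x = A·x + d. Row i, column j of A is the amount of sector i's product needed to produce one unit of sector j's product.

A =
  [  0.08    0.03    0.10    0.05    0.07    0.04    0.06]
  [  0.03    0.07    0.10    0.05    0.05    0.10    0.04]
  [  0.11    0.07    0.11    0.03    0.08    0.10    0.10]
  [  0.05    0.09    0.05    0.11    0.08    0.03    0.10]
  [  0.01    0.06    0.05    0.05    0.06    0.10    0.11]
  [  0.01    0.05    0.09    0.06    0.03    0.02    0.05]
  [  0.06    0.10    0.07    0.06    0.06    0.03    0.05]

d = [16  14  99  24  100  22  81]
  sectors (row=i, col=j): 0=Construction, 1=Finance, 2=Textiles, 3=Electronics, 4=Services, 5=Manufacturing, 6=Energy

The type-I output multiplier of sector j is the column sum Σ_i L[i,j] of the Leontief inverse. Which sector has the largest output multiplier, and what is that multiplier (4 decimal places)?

Form M = I − A:
  [  0.92   -0.03   -0.10   -0.05   -0.07   -0.04   -0.06]
  [ -0.03    0.93   -0.10   -0.05   -0.05   -0.10   -0.04]
  [ -0.11   -0.07    0.89   -0.03   -0.08   -0.10   -0.10]
  [ -0.05   -0.09   -0.05    0.89   -0.08   -0.03   -0.10]
  [ -0.01   -0.06   -0.05   -0.05    0.94   -0.10   -0.11]
  [ -0.01   -0.05   -0.09   -0.06   -0.03    0.98   -0.05]
  [ -0.06   -0.10   -0.07   -0.06   -0.06   -0.03    0.95]
Leontief inverse L = M⁻¹:
  [  1.1249    0.0836    0.1665    0.0945    0.1210    0.0904    0.1208]
  [  0.0711    1.1246    0.1683    0.0952    0.0987    0.1508    0.0989]
  [  0.1684    0.1423    1.2027    0.0896    0.1468    0.1673    0.1785]
  [  0.0969    0.1573    0.1242    1.1672    0.1391    0.0878    0.1694]
  [  0.0471    0.1165    0.1138    0.0962    1.1067    0.1464    0.1658]
  [  0.0431    0.0924    0.1388    0.0938    0.0677    1.0584    0.0946]
  [  0.1014    0.1544    0.1363    0.1054    0.1097    0.0821    1.1080]
Total output x = L · d:
  x_0 = 1.1249·16 + 0.0836·14 + 0.1665·99 + 0.0945·24 + 0.1210·100 + 0.0904·22 + 0.1208·81 = 61.8057
  x_1 = 0.0711·16 + 1.1246·14 + 0.1683·99 + 0.0952·24 + 0.0987·100 + 0.1508·22 + 0.0989·81 = 57.0264
  x_2 = 0.1684·16 + 0.1423·14 + 1.2027·99 + 0.0896·24 + 0.1468·100 + 0.1673·22 + 0.1785·81 = 158.7234
  x_3 = 0.0969·16 + 0.1573·14 + 0.1242·99 + 1.1672·24 + 0.1391·100 + 0.0878·22 + 0.1694·81 = 73.6230
  x_4 = 0.0471·16 + 0.1165·14 + 0.1138·99 + 0.0962·24 + 1.1067·100 + 0.1464·22 + 0.1658·81 = 143.2793
  x_5 = 0.0431·16 + 0.0924·14 + 0.1388·99 + 0.0938·24 + 0.0677·100 + 1.0584·22 + 0.0946·81 = 55.7004
  x_6 = 0.1014·16 + 0.1544·14 + 0.1363·99 + 0.1054·24 + 0.1097·100 + 0.0821·22 + 1.1080·81 = 122.3229
Output multipliers (column sums of L):
  Construction: 1.6529
  Finance: 1.8710
  Textiles: 2.0506
  Electronics: 1.7420
  Services: 1.7897
  Manufacturing: 1.7833
  Energy: 1.9361

Textiles (2.0506)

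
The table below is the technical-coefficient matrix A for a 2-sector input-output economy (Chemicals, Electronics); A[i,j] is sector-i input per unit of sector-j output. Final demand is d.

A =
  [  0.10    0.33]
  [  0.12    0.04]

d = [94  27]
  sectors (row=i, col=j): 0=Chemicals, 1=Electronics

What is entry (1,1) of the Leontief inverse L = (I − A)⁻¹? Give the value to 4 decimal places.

Form M = I − A:
  [  0.90   -0.33]
  [ -0.12    0.96]
Leontief inverse L = M⁻¹:
  [  1.1645    0.4003]
  [  0.1456    1.0917]
Total output x = L · d:
  x_0 = 1.1645·94 + 0.4003·27 = 120.2693
  x_1 = 0.1456·94 + 1.0917·27 = 43.1587

L[1,1] = 1.0917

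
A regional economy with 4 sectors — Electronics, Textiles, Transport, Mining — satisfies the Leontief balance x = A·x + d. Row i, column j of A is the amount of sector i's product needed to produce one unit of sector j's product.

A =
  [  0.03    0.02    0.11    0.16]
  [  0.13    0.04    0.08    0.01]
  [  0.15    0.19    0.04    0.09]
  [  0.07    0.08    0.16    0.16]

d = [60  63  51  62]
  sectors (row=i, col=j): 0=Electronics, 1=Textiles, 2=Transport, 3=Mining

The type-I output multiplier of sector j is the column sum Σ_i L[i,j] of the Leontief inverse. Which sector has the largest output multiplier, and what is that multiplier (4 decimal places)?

Form M = I − A:
  [  0.97   -0.02   -0.11   -0.16]
  [ -0.13    0.96   -0.08   -0.01]
  [ -0.15   -0.19    0.96   -0.09]
  [ -0.07   -0.08   -0.16    0.84]
Leontief inverse L = M⁻¹:
  [  1.0831    0.0746    0.1679    0.2252]
  [  0.1662    1.0732    0.1180    0.0571]
  [  0.2159    0.2385    1.1135    0.1633]
  [  0.1472    0.1539    0.2373    1.2458]
Total output x = L · d:
  x_0 = 1.0831·60 + 0.0746·63 + 0.1679·51 + 0.2252·62 = 92.2059
  x_1 = 0.1662·60 + 1.0732·63 + 0.1180·51 + 0.0571·62 = 87.1425
  x_2 = 0.2159·60 + 0.2385·63 + 1.1135·51 + 0.1633·62 = 94.8917
  x_3 = 0.1472·60 + 0.1539·63 + 0.2373·51 + 1.2458·62 = 107.8672
Output multipliers (column sums of L):
  Electronics: 1.6125
  Textiles: 1.5401
  Transport: 1.6367
  Mining: 1.6913

Mining (1.6913)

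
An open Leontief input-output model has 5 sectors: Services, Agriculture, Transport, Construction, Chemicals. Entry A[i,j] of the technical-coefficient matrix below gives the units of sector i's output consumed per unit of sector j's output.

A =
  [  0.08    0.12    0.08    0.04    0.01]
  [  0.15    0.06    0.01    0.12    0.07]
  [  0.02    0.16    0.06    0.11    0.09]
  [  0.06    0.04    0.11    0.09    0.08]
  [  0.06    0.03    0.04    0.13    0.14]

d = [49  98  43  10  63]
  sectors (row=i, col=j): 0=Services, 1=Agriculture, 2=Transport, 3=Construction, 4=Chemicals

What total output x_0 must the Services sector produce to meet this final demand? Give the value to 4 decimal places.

Form M = I − A:
  [  0.92   -0.12   -0.08   -0.04   -0.01]
  [ -0.15    0.94   -0.01   -0.12   -0.07]
  [ -0.02   -0.16    0.94   -0.11   -0.09]
  [ -0.06   -0.04   -0.11    0.91   -0.08]
  [ -0.06   -0.03   -0.04   -0.13    0.86]
Leontief inverse L = M⁻¹:
  [  1.1258    0.1679    0.1103    0.0916    0.0468]
  [  0.2013    1.1101    0.0547    0.1783    0.1150]
  [  0.0802    0.2104    1.1010    0.1859    0.1506]
  [  0.1020    0.0918    0.1501    1.1524    0.1316]
  [  0.1047    0.0741    0.0835    0.1955    1.1970]
Total output x = L · d:
  x_0 = 1.1258·49 + 0.1679·98 + 0.1103·43 + 0.0916·10 + 0.0468·63 = 80.2247
  x_1 = 0.2013·49 + 1.1101·98 + 0.0547·43 + 0.1783·10 + 0.1150·63 = 130.0337
  x_2 = 0.0802·49 + 0.2104·98 + 1.1010·43 + 0.1859·10 + 0.1506·63 = 83.2339
  x_3 = 0.1020·49 + 0.0918·98 + 0.1501·43 + 1.1524·10 + 0.1316·63 = 40.2618
  x_4 = 0.1047·49 + 0.0741·98 + 0.0835·43 + 0.1955·10 + 1.1970·63 = 93.3464

80.2247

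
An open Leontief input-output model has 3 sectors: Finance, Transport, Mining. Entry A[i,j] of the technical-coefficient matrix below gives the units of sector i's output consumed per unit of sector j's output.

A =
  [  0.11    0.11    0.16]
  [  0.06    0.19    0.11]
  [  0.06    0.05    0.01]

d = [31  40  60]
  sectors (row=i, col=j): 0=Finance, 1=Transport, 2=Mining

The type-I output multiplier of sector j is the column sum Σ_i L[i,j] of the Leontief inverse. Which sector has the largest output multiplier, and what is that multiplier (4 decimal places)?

Transport (1.4994)

Form M = I − A:
  [  0.89   -0.11   -0.16]
  [ -0.06    0.81   -0.11]
  [ -0.06   -0.05    0.99]
Leontief inverse L = M⁻¹:
  [  1.1487    0.1686    0.2044]
  [  0.0952    1.2571    0.1551]
  [  0.0744    0.0737    1.0303]
Total output x = L · d:
  x_0 = 1.1487·31 + 0.1686·40 + 0.2044·60 = 54.6192
  x_1 = 0.0952·31 + 1.2571·40 + 0.1551·60 = 62.5375
  x_2 = 0.0744·31 + 0.0737·40 + 1.0303·60 = 67.0748
Output multipliers (column sums of L):
  Finance: 1.3184
  Transport: 1.4994
  Mining: 1.3898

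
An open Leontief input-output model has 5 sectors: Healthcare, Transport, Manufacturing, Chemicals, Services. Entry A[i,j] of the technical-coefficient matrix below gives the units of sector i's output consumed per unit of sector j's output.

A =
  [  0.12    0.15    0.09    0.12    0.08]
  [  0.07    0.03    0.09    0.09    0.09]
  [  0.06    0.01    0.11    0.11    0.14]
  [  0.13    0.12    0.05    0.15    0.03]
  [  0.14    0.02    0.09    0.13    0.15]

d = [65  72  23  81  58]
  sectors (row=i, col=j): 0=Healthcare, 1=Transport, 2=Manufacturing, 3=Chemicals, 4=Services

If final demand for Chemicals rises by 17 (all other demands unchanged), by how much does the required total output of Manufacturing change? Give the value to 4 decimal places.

3.6675

Form M = I − A:
  [  0.88   -0.15   -0.09   -0.12   -0.08]
  [ -0.07    0.97   -0.09   -0.09   -0.09]
  [ -0.06   -0.01    0.89   -0.11   -0.14]
  [ -0.13   -0.12   -0.05    0.85   -0.03]
  [ -0.14   -0.02   -0.09   -0.13    0.85]
Leontief inverse L = M⁻¹:
  [  1.2317    0.2267    0.1795    0.2484    0.1783]
  [  0.1481    1.0808    0.1505    0.1792    0.1595]
  [  0.1533    0.0672    1.1806    0.2157    0.2236]
  [  0.2274    0.1947    0.1244    1.2617    0.1070]
  [  0.2574    0.0997    0.1771    0.2609    1.2496]
Total output x = L · d:
  x_0 = 1.2317·65 + 0.2267·72 + 0.1795·23 + 0.2484·81 + 0.1783·58 = 130.9680
  x_1 = 0.1481·65 + 1.0808·72 + 0.1505·23 + 0.1792·81 + 0.1595·58 = 114.6728
  x_2 = 0.1533·65 + 0.0672·72 + 1.1806·23 + 0.2157·81 + 0.2236·58 = 72.3985
  x_3 = 0.2274·65 + 0.1947·72 + 0.1244·23 + 1.2617·81 + 0.1070·58 = 140.0638
  x_4 = 0.2574·65 + 0.0997·72 + 0.1771·23 + 0.2609·81 + 1.2496·58 = 121.5919
Δx_2 = L[2,3] · Δd_3 = 0.2157 · 17 = 3.6675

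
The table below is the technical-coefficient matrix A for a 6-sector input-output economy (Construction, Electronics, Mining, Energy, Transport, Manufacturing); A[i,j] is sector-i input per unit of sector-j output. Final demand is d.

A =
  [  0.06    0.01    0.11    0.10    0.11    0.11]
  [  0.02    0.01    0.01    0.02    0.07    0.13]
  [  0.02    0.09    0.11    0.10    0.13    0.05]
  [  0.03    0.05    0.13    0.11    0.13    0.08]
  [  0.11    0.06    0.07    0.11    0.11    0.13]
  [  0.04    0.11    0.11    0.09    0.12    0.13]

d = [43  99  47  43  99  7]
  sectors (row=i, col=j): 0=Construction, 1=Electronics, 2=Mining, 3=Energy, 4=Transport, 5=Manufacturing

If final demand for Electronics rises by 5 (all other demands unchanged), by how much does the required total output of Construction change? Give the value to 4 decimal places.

0.3963

Form M = I − A:
  [  0.94   -0.01   -0.11   -0.10   -0.11   -0.11]
  [ -0.02    0.99   -0.01   -0.02   -0.07   -0.13]
  [ -0.02   -0.09    0.89   -0.10   -0.13   -0.05]
  [ -0.03   -0.05   -0.13    0.89   -0.13   -0.08]
  [ -0.11   -0.06   -0.07   -0.11    0.89   -0.13]
  [ -0.04   -0.11   -0.11   -0.09   -0.12    0.87]
Leontief inverse L = M⁻¹:
  [  1.1132    0.0793    0.2133    0.2018    0.2339    0.2184]
  [  0.0500    1.0497    0.0631    0.0725    0.1346    0.1936]
  [  0.0701    0.1516    1.2004    0.1921    0.2449    0.1548]
  [  0.0845    0.1202    0.2329    1.2131    0.2570    0.1920]
  [  0.1713    0.1346    0.1859    0.2240    1.2503    0.2599]
  [  0.0987    0.1865    0.2193    0.1991    0.2578    1.2592]
Total output x = L · d:
  x_0 = 1.1132·43 + 0.0793·99 + 0.2133·47 + 0.2018·43 + 0.2339·99 + 0.2184·7 = 99.1026
  x_1 = 0.0500·43 + 1.0497·99 + 0.0631·47 + 0.0725·43 + 0.1346·99 + 0.1936·7 = 126.8337
  x_2 = 0.0701·43 + 0.1516·99 + 1.2004·47 + 0.1921·43 + 0.2449·99 + 0.1548·7 = 108.0233
  x_3 = 0.0845·43 + 0.1202·99 + 0.2329·47 + 1.2131·43 + 0.2570·99 + 0.1920·7 = 105.4332
  x_4 = 0.1713·43 + 0.1346·99 + 0.1859·47 + 0.2240·43 + 1.2503·99 + 0.2599·7 = 164.6511
  x_5 = 0.0987·43 + 0.1865·99 + 0.2193·47 + 0.1991·43 + 0.2578·99 + 1.2592·7 = 75.9144
Δx_0 = L[0,1] · Δd_1 = 0.0793 · 5 = 0.3963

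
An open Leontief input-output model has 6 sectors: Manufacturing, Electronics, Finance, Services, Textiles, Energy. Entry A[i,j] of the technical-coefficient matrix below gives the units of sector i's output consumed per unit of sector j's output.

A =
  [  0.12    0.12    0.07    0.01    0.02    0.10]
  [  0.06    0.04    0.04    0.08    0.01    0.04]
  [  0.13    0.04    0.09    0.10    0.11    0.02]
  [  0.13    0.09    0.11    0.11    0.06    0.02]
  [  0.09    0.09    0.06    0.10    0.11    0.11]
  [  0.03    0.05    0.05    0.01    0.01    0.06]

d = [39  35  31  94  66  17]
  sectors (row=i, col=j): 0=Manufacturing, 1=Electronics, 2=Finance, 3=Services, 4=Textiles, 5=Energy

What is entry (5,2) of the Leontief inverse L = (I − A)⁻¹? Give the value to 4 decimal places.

Form M = I − A:
  [  0.88   -0.12   -0.07   -0.01   -0.02   -0.10]
  [ -0.06    0.96   -0.04   -0.08   -0.01   -0.04]
  [ -0.13   -0.04    0.91   -0.10   -0.11   -0.02]
  [ -0.13   -0.09   -0.11    0.89   -0.06   -0.02]
  [ -0.09   -0.09   -0.06   -0.10    0.89   -0.11]
  [ -0.03   -0.05   -0.05   -0.01   -0.01    0.94]
Leontief inverse L = M⁻¹:
  [  1.1817    0.1689    0.1151    0.0483    0.0475    0.1419]
  [  0.1060    1.0747    0.0744    0.1105    0.0318    0.0647]
  [  0.2209    0.1098    1.1549    0.1610    0.1606    0.0750]
  [  0.2239    0.1593    0.1772    1.1734    0.1086    0.0721]
  [  0.1776    0.1599    0.1259    0.1625    1.1578    0.1673]
  [  0.0594    0.0718    0.0723    0.0302    0.0252    1.0783]
Total output x = L · d:
  x_0 = 1.1817·39 + 0.1689·35 + 0.1151·31 + 0.0483·94 + 0.0475·66 + 0.1419·17 = 65.6593
  x_1 = 0.1060·39 + 1.0747·35 + 0.0744·31 + 0.1105·94 + 0.0318·66 + 0.0647·17 = 57.6411
  x_2 = 0.2209·39 + 0.1098·35 + 1.1549·31 + 0.1610·94 + 0.1606·66 + 0.0750·17 = 75.2681
  x_3 = 0.2239·39 + 0.1593·35 + 0.1772·31 + 1.1734·94 + 0.1086·66 + 0.0721·17 = 138.4926
  x_4 = 0.1776·39 + 0.1599·35 + 0.1259·31 + 0.1625·94 + 1.1578·66 + 0.1673·17 = 110.9571
  x_5 = 0.0594·39 + 0.0718·35 + 0.0723·31 + 0.0302·94 + 0.0252·66 + 1.0783·17 = 29.9040

L[5,2] = 0.0723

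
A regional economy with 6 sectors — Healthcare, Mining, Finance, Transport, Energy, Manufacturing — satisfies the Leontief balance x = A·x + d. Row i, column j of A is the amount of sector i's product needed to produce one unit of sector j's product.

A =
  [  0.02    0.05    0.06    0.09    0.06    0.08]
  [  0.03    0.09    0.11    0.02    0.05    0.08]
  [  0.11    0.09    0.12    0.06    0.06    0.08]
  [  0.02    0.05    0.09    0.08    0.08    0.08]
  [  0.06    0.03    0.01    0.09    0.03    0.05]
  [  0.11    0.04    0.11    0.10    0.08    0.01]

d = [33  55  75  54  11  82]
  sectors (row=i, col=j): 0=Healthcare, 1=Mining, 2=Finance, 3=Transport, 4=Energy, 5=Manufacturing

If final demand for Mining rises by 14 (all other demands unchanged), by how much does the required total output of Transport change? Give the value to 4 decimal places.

1.2530

Form M = I − A:
  [  0.98   -0.05   -0.06   -0.09   -0.06   -0.08]
  [ -0.03    0.91   -0.11   -0.02   -0.05   -0.08]
  [ -0.11   -0.09    0.88   -0.06   -0.06   -0.08]
  [ -0.02   -0.05   -0.09    0.92   -0.08   -0.08]
  [ -0.06   -0.03   -0.01   -0.09    0.97   -0.05]
  [ -0.11   -0.04   -0.11   -0.10   -0.08    0.99]
Leontief inverse L = M⁻¹:
  [  1.0575    0.0850    0.1123    0.1349    0.0975    0.1172]
  [  0.0739    1.1315    0.1692    0.0647    0.0887    0.1208]
  [  0.1635    0.1438    1.1965    0.1231    0.1130    0.1372]
  [  0.0634    0.0895    0.1476    1.1298    0.1209    0.1217]
  [  0.0831    0.0544    0.0470    0.1245    1.0585    0.0784]
  [  0.1518    0.0846    0.1710    0.1555    0.1247    1.0619]
Total output x = L · d:
  x_0 = 1.0575·33 + 0.0850·55 + 0.1123·75 + 0.1349·54 + 0.0975·11 + 0.1172·82 = 65.9630
  x_1 = 0.0739·33 + 1.1315·55 + 0.1692·75 + 0.0647·54 + 0.0887·11 + 0.1208·82 = 91.7323
  x_2 = 0.1635·33 + 0.1438·55 + 1.1965·75 + 0.1231·54 + 0.1130·11 + 0.1372·82 = 122.1880
  x_3 = 0.0634·33 + 0.0895·55 + 0.1476·75 + 1.1298·54 + 0.1209·11 + 0.1217·82 = 90.4057
  x_4 = 0.0831·33 + 0.0544·55 + 0.0470·75 + 0.1245·54 + 1.0585·11 + 0.0784·82 = 34.0560
  x_5 = 0.1518·33 + 0.0846·55 + 0.1710·75 + 0.1555·54 + 0.1247·11 + 1.0619·82 = 119.3242
Δx_3 = L[3,1] · Δd_1 = 0.0895 · 14 = 1.2530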